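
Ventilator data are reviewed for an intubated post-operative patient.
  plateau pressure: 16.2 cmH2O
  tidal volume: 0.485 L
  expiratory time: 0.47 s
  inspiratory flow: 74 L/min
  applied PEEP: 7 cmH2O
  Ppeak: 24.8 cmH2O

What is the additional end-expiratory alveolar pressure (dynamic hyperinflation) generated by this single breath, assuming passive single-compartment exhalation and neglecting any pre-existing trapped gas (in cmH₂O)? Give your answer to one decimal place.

Flow: 74 L/min ÷ 60 = 1.2333 L/s.
R = (PIP − Pplat)/V̇ = (24.8 − 16.2) / 1.2333 = 8.6/1.2333 = 6.973 cmH2O·s/L.
C = Vt/(Pplat − PEEP) = 485.0 / (16.2 − 7) = 485.0/9.2 = 52.717 mL/cmH2O.
τ = R × C = 6.973 × 0.05272 L/cmH2O = 0.3676 s.
Fraction remaining = e^(−Te/τ) = e^(−0.47/0.3676) = 0.2784; trapped volume = 485.0 × 0.2784 = 135.02 mL.
Additional alveolar pressure from trapping ≈ V_trapped / C = 135.02 / 52.717 = 2.561 cmH2O.

2.6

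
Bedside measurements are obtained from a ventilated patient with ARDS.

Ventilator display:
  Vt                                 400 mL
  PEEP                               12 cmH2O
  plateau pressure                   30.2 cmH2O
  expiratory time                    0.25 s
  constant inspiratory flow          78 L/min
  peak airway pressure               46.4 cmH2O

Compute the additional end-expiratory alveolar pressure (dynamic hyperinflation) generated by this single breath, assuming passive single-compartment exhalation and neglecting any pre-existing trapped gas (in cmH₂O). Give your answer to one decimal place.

Flow: 78 L/min ÷ 60 = 1.3 L/s.
R = (PIP − Pplat)/V̇ = (46.4 − 30.2) / 1.3 = 16.2/1.3 = 12.462 cmH2O·s/L.
C = Vt/(Pplat − PEEP) = 400.0 / (30.2 − 12) = 400.0/18.2 = 21.978 mL/cmH2O.
τ = R × C = 12.462 × 0.02198 L/cmH2O = 0.2739 s.
Fraction remaining = e^(−Te/τ) = e^(−0.25/0.2739) = 0.4014; trapped volume = 400.0 × 0.4014 = 160.56 mL.
Additional alveolar pressure from trapping ≈ V_trapped / C = 160.56 / 21.978 = 7.305 cmH2O.

7.3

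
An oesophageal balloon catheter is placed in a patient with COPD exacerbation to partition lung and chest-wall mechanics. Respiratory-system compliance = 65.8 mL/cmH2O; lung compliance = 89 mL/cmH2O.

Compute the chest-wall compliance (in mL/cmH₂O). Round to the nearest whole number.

1/Ccw = 1/Crs − 1/CL.
1/Ccw = 1/65.8 − 1/89 = 0.003962.
Ccw = 252.4 mL/cmH2O.

252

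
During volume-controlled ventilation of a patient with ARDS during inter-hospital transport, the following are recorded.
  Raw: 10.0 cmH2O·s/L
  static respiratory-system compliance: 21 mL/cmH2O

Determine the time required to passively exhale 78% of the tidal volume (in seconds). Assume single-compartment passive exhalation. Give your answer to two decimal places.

τ = R × C = 10.0 × 21 mL/cmH2O = 10.0 × 0.021 L/cmH2O = 0.21 s.
Exhaled fraction f = 1 − e^(−t/τ) → t = −τ·ln(1 − f) = −0.21·ln(0.22) = 0.318 s.

0.32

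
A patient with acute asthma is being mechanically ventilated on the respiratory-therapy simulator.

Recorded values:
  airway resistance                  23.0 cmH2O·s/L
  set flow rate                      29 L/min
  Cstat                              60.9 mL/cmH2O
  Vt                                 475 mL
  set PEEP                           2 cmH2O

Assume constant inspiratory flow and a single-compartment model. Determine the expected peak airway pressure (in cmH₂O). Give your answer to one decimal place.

Flow: 29 L/min ÷ 60 = 0.4833 L/s.
Equation of motion (constant flow): PIP = Vt/C + R·V̇ + PEEP.
PIP = 475/60.9 + 23.0×0.4833 + 2 = 7.8 + 11.116 + 2 = 20.916 cmH2O.

20.9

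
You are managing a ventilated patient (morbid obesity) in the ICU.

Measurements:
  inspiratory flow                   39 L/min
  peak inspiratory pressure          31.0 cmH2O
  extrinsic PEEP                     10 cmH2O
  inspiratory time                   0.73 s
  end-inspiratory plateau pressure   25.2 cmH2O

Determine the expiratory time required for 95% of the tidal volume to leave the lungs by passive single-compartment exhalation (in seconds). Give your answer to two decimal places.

0.83

Flow: 39 L/min ÷ 60 = 0.65 L/s.
Vt = flow × Ti = 0.65 L/s × 0.73 s × 1000 mL/L = 474.5 mL.
R = (PIP − Pplat)/V̇ = (31.0 − 25.2) / 0.65 = 5.8/0.65 = 8.923 cmH2O·s/L.
C = Vt/(Pplat − PEEP) = 474.5 / (25.2 − 10) = 474.5/15.2 = 31.217 mL/cmH2O.
τ = R × C = 8.923 × 0.03122 L/cmH2O = 0.2786 s.
t = −τ·ln(1 − 0.95) = −0.2786·ln(0.05) = 0.8346 s.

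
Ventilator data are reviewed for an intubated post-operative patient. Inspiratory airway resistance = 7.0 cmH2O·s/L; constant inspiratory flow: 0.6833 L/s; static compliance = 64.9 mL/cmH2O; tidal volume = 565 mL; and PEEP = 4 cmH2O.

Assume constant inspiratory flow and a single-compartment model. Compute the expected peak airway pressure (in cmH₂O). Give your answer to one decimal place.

Equation of motion (constant flow): PIP = Vt/C + R·V̇ + PEEP.
PIP = 565/64.9 + 7.0×0.6833 + 4 = 8.706 + 4.783 + 4 = 17.489 cmH2O.

17.5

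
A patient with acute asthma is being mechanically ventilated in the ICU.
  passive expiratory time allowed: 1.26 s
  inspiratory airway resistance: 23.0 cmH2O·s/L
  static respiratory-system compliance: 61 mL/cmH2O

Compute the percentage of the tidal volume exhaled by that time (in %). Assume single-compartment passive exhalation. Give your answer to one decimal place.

τ = R × C = 23.0 × 61 mL/cmH2O = 23.0 × 0.061 L/cmH2O = 1.403 s.
Passive exhalation: V(t)/V₀ = e^(−t/τ) = e^(−1.26/1.403) = 0.4074.
Fraction exhaled = 1 − 0.4074 = 0.5926 → 59.26%.

59.3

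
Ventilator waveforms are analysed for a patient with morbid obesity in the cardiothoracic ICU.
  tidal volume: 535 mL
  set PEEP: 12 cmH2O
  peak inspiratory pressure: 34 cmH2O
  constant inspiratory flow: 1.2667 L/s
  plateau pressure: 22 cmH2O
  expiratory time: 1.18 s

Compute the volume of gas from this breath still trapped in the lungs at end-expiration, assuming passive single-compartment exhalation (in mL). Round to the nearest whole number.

R = (PIP − Pplat)/V̇ = (34 − 22) / 1.2667 = 12.0/1.2667 = 9.473 cmH2O·s/L.
C = Vt/(Pplat − PEEP) = 535.0 / (22 − 12) = 535.0/10.0 = 53.5 mL/cmH2O.
τ = R × C = 9.473 × 0.0535 L/cmH2O = 0.5068 s.
Fraction remaining = e^(−Te/τ) = e^(−1.18/0.5068) = 0.09746.
Trapped volume = 535.0 × 0.09746 = 52.141 mL.

52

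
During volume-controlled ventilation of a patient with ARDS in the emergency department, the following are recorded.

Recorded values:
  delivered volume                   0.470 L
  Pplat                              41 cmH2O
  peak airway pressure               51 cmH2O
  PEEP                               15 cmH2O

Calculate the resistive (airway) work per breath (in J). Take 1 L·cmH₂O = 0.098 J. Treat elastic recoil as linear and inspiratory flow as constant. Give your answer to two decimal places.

0.46

With constant inspiratory flow the resistive pressure is constant at PIP − Pplat = 51 − 41 = 10.0 cmH2O, so resistive work = 10.0 × 0.470 = 4.7 L·cmH2O.
× 0.098 J/(L·cmH2O) → 0.4606 J.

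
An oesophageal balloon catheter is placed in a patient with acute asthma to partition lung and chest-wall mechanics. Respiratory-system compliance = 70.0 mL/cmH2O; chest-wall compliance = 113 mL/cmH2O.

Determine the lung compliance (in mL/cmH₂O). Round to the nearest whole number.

1/CL = 1/Crs − 1/Ccw.
1/CL = 1/70.0 − 1/113 = 0.005436.
CL = 183.96 mL/cmH2O.

184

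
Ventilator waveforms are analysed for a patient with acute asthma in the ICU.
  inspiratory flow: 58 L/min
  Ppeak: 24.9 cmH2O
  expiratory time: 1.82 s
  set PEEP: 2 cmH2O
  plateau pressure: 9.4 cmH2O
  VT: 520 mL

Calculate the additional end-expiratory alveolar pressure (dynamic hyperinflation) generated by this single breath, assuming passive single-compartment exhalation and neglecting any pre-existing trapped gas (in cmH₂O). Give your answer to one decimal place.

Flow: 58 L/min ÷ 60 = 0.9667 L/s.
R = (PIP − Pplat)/V̇ = (24.9 − 9.4) / 0.9667 = 15.5/0.9667 = 16.034 cmH2O·s/L.
C = Vt/(Pplat − PEEP) = 520.0 / (9.4 − 2) = 520.0/7.4 = 70.27 mL/cmH2O.
τ = R × C = 16.034 × 0.07027 L/cmH2O = 1.127 s.
Fraction remaining = e^(−Te/τ) = e^(−1.82/1.127) = 0.1989; trapped volume = 520.0 × 0.1989 = 103.43 mL.
Additional alveolar pressure from trapping ≈ V_trapped / C = 103.43 / 70.27 = 1.472 cmH2O.

1.5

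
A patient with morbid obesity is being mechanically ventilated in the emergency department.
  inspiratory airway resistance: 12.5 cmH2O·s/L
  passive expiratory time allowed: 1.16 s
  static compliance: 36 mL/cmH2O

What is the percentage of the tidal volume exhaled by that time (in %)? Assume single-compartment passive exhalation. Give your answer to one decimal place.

τ = R × C = 12.5 × 36 mL/cmH2O = 12.5 × 0.036 L/cmH2O = 0.45 s.
Passive exhalation: V(t)/V₀ = e^(−t/τ) = e^(−1.16/0.45) = 0.07594.
Fraction exhaled = 1 − 0.07594 = 0.9241 → 92.41%.

92.4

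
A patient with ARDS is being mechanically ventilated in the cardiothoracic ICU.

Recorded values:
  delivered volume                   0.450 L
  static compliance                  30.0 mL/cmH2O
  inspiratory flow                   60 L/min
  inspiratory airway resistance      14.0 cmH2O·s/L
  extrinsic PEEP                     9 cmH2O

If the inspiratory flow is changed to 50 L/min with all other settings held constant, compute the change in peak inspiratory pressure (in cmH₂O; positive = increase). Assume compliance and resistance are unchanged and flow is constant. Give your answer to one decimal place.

Flow: 60 L/min ÷ 60 = 1 L/s.
New flow: 50 L/min ÷ 60 = 0.8333 L/s.
PIP = Vt/C + R·V̇ + PEEP (constant-flow equation of motion).
Only the resistive term changes: ΔPIP = R × ΔV̇ = 14.0 × (0.8333 − 1) = 14.0 × -0.1667 = -2.334 cmH2O.

-2.3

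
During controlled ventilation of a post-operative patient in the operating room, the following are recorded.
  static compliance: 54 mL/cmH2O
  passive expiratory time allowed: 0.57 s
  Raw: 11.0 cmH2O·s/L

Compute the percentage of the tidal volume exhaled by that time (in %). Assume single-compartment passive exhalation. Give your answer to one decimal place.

61.7

τ = R × C = 11.0 × 54 mL/cmH2O = 11.0 × 0.054 L/cmH2O = 0.594 s.
Passive exhalation: V(t)/V₀ = e^(−t/τ) = e^(−0.57/0.594) = 0.383.
Fraction exhaled = 1 − 0.383 = 0.617 → 61.7%.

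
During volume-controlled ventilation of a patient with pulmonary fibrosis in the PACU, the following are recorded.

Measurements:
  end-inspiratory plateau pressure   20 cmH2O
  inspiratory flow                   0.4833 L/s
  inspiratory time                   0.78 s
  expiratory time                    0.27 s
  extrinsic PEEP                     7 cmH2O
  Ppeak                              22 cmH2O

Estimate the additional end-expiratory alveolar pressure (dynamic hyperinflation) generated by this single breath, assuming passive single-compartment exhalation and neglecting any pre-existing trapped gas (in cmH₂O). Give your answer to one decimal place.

Vt = flow × Ti = 0.4833 L/s × 0.78 s × 1000 mL/L = 376.97 mL.
R = (PIP − Pplat)/V̇ = (22 − 20) / 0.4833 = 2.0/0.4833 = 4.138 cmH2O·s/L.
C = Vt/(Pplat − PEEP) = 376.97 / (20 − 7) = 376.97/13.0 = 28.998 mL/cmH2O.
τ = R × C = 4.138 × 0.029 L/cmH2O = 0.12 s.
Fraction remaining = e^(−Te/τ) = e^(−0.27/0.12) = 0.1054; trapped volume = 376.97 × 0.1054 = 39.733 mL.
Additional alveolar pressure from trapping ≈ V_trapped / C = 39.733 / 28.998 = 1.37 cmH2O.

1.4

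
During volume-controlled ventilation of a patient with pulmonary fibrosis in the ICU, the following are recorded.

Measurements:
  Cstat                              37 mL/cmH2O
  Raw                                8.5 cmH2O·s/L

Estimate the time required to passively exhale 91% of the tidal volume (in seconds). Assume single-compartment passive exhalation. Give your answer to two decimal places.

0.76

τ = R × C = 8.5 × 37 mL/cmH2O = 8.5 × 0.037 L/cmH2O = 0.3145 s.
Exhaled fraction f = 1 − e^(−t/τ) → t = −τ·ln(1 − f) = −0.3145·ln(0.09) = 0.7573 s.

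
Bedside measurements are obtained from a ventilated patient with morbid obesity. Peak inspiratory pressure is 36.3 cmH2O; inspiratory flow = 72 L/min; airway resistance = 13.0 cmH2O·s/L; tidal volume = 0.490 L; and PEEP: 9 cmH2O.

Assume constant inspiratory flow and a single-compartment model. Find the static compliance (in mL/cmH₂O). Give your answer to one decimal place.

Flow: 72 L/min ÷ 60 = 1.2 L/s.
Equation of motion (constant flow): PIP = Vt/C + R·V̇ + PEEP.
Vt/C = PIP − R·V̇ − PEEP = 36.3 − 13.0×1.2 − 9 = 36.3 − 15.6 − 9 = 11.7 cmH2O.
C = Vt / 11.7 = 490 / 11.7 = 41.88 mL/cmH2O.

41.9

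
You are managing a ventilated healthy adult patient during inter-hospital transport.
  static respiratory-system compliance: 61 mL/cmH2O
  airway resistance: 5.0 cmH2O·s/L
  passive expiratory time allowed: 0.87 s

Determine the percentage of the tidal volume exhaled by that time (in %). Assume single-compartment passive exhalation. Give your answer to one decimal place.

τ = R × C = 5.0 × 61 mL/cmH2O = 5.0 × 0.061 L/cmH2O = 0.305 s.
Passive exhalation: V(t)/V₀ = e^(−t/τ) = e^(−0.87/0.305) = 0.0577.
Fraction exhaled = 1 − 0.0577 = 0.9423 → 94.23%.

94.2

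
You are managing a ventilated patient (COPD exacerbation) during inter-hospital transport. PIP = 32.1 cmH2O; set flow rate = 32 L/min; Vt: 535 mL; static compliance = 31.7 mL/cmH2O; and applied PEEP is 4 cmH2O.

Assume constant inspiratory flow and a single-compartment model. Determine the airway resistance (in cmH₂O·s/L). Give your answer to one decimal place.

21.0

Flow: 32 L/min ÷ 60 = 0.5333 L/s.
Equation of motion (constant flow): PIP = Vt/C + R·V̇ + PEEP.
R·V̇ = PIP − Vt/C − PEEP = 32.1 − 535/31.7 − 4 = 32.1 − 16.877 − 4 = 11.223 cmH2O.
R = 11.223 / 0.5333 = 21.044 cmH2O·s/L.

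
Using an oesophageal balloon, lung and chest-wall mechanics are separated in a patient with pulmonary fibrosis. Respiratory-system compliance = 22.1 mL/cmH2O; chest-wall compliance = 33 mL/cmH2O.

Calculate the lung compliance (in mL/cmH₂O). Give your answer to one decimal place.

1/CL = 1/Crs − 1/Ccw.
1/CL = 1/22.1 − 1/33 = 0.01495.
CL = 66.89 mL/cmH2O.

66.9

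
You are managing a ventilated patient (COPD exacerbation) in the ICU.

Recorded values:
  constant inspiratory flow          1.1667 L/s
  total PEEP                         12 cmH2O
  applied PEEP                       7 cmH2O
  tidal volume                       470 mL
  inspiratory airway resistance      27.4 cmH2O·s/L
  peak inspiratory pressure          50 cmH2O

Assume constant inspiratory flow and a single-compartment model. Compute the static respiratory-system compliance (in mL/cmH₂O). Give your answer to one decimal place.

77.9

Total PEEP = 12 cmH2O (set 7 + intrinsic 5); this is the baseline alveolar pressure.
Equation of motion (constant flow): PIP = Vt/C + R·V̇ + PEEP.
Vt/C = PIP − R·V̇ − PEEP = 50 − 27.4×1.1667 − 12 = 50 − 31.968 − 12 = 6.032 cmH2O.
C = Vt / 6.032 = 470 / 6.032 = 77.918 mL/cmH2O.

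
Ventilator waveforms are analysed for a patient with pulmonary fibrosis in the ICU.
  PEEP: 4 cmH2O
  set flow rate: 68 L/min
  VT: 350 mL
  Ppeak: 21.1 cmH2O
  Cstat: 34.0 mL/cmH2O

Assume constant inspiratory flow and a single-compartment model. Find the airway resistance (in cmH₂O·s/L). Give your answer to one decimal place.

6.0

Flow: 68 L/min ÷ 60 = 1.1333 L/s.
Equation of motion (constant flow): PIP = Vt/C + R·V̇ + PEEP.
R·V̇ = PIP − Vt/C − PEEP = 21.1 − 350/34.0 − 4 = 21.1 − 10.294 − 4 = 6.806 cmH2O.
R = 6.806 / 1.1333 = 6.005 cmH2O·s/L.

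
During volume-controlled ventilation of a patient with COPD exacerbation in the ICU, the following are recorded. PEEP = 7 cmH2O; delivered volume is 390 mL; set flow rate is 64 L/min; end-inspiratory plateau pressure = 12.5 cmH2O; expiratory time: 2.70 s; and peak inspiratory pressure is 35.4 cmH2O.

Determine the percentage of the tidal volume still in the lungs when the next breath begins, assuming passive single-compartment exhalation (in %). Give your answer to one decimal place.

17.0

Flow: 64 L/min ÷ 60 = 1.0667 L/s.
R = (PIP − Pplat)/V̇ = (35.4 − 12.5) / 1.0667 = 22.9/1.0667 = 21.468 cmH2O·s/L.
C = Vt/(Pplat − PEEP) = 390.0 / (12.5 − 7) = 390.0/5.5 = 70.909 mL/cmH2O.
τ = R × C = 21.468 × 0.07091 L/cmH2O = 1.522 s.
Fraction remaining at end-expiration = e^(−Te/τ) = e^(−2.70/1.522) = 0.1697 → 16.97%.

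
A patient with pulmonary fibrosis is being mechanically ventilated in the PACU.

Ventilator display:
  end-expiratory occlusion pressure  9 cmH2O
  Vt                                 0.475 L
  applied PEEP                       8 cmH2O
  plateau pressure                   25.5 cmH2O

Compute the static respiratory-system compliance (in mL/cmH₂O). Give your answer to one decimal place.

28.8

End-expiratory occlusion gives total PEEP = 9 cmH2O (intrinsic PEEP = 9 − 8 = 1). Use total PEEP for the elastic gradient.
Cstat = Vt / (Pplat − PEEPtotal) = 475 / (25.5 − 9) = 475 / 16.5 = 28.788 mL/cmH2O.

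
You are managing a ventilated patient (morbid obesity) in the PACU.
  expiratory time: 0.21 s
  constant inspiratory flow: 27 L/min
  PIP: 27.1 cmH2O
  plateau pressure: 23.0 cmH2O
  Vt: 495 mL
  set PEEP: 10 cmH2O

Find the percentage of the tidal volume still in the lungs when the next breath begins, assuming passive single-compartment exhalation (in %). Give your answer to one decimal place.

54.6

Flow: 27 L/min ÷ 60 = 0.45 L/s.
R = (PIP − Pplat)/V̇ = (27.1 − 23.0) / 0.45 = 4.1/0.45 = 9.111 cmH2O·s/L.
C = Vt/(Pplat − PEEP) = 495.0 / (23.0 − 10) = 495.0/13.0 = 38.077 mL/cmH2O.
τ = R × C = 9.111 × 0.03808 L/cmH2O = 0.3469 s.
Fraction remaining at end-expiration = e^(−Te/τ) = e^(−0.21/0.3469) = 0.5459 → 54.59%.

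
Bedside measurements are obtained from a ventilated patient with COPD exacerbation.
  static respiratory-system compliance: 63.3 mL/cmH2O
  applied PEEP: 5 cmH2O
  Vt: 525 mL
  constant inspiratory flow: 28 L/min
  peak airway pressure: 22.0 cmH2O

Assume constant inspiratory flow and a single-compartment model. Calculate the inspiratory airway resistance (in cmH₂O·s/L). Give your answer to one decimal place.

Flow: 28 L/min ÷ 60 = 0.4667 L/s.
Equation of motion (constant flow): PIP = Vt/C + R·V̇ + PEEP.
R·V̇ = PIP − Vt/C − PEEP = 22.0 − 525/63.3 − 5 = 22.0 − 8.294 − 5 = 8.706 cmH2O.
R = 8.706 / 0.4667 = 18.654 cmH2O·s/L.

18.7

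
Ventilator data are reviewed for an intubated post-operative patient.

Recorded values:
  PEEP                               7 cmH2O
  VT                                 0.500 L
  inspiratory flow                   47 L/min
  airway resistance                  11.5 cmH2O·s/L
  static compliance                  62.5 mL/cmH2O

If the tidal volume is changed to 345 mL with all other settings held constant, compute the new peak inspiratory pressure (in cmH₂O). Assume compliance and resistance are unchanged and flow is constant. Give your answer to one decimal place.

21.5

Flow: 47 L/min ÷ 60 = 0.7833 L/s.
PIP = Vt/C + R·V̇ + PEEP (constant-flow equation of motion).
Only the elastic term changes: ΔPIP = ΔVt / C = (345 − 500) / 62.5 = -2.48 cmH2O.
Original PIP = 500/62.5 + 11.5×0.7833 + 7 = 24.008 cmH2O; new PIP = 24.008 + (-2.48) = 21.528 cmH2O.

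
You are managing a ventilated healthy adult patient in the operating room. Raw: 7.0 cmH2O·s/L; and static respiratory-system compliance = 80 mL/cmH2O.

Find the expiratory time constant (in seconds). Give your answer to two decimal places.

0.56

τ = R × C = 7.0 × 80 mL/cmH2O = 7.0 × 0.080 L/cmH2O = 0.56 s.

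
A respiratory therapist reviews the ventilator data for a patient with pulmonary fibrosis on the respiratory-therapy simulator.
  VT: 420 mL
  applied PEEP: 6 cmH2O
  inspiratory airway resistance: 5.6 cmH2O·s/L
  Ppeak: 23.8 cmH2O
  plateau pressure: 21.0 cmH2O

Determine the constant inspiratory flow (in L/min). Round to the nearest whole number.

30

flow = (PIP − Pplat) / Raw = (23.8 − 21.0) / 5.6 = 0.5 L/s × 60 = 30.0 L/min.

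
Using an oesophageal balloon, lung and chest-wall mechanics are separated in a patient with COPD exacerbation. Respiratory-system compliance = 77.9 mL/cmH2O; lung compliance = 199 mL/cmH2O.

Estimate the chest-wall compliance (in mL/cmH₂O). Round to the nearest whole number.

1/Ccw = 1/Crs − 1/CL.
1/Ccw = 1/77.9 − 1/199 = 0.007812.
Ccw = 128.01 mL/cmH2O.

128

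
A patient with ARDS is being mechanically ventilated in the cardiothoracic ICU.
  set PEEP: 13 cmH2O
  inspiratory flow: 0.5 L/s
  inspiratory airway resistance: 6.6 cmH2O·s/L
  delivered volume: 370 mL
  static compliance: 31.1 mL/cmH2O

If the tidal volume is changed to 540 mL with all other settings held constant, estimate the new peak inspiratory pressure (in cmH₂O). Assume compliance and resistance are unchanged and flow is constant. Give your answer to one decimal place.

33.7

PIP = Vt/C + R·V̇ + PEEP (constant-flow equation of motion).
Only the elastic term changes: ΔPIP = ΔVt / C = (540 − 370) / 31.1 = 5.466 cmH2O.
Original PIP = 370/31.1 + 6.6×0.5 + 13 = 28.197 cmH2O; new PIP = 28.197 + (5.466) = 33.663 cmH2O.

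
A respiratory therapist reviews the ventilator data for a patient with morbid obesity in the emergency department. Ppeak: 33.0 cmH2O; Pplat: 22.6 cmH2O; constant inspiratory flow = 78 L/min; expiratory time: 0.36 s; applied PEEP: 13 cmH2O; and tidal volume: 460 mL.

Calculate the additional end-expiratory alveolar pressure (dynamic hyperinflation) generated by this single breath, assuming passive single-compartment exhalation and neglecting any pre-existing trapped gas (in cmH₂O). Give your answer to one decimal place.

Flow: 78 L/min ÷ 60 = 1.3 L/s.
R = (PIP − Pplat)/V̇ = (33.0 − 22.6) / 1.3 = 10.4/1.3 = 8.0 cmH2O·s/L.
C = Vt/(Pplat − PEEP) = 460.0 / (22.6 − 13) = 460.0/9.6 = 47.917 mL/cmH2O.
τ = R × C = 8.0 × 0.04792 L/cmH2O = 0.3834 s.
Fraction remaining = e^(−Te/τ) = e^(−0.36/0.3834) = 0.391; trapped volume = 460.0 × 0.391 = 179.86 mL.
Additional alveolar pressure from trapping ≈ V_trapped / C = 179.86 / 47.917 = 3.754 cmH2O.

3.8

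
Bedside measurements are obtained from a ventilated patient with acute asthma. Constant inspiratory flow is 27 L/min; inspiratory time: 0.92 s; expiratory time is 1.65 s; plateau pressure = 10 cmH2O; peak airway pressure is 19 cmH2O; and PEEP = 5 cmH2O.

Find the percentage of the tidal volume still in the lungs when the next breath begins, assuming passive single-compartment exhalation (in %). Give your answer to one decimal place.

36.9

Flow: 27 L/min ÷ 60 = 0.45 L/s.
Vt = flow × Ti = 0.45 L/s × 0.92 s × 1000 mL/L = 414.0 mL.
R = (PIP − Pplat)/V̇ = (19 − 10) / 0.45 = 9.0/0.45 = 20.0 cmH2O·s/L.
C = Vt/(Pplat − PEEP) = 414.0 / (10 − 5) = 414.0/5.0 = 82.8 mL/cmH2O.
τ = R × C = 20.0 × 0.0828 L/cmH2O = 1.656 s.
Fraction remaining at end-expiration = e^(−Te/τ) = e^(−1.65/1.656) = 0.3692 → 36.92%.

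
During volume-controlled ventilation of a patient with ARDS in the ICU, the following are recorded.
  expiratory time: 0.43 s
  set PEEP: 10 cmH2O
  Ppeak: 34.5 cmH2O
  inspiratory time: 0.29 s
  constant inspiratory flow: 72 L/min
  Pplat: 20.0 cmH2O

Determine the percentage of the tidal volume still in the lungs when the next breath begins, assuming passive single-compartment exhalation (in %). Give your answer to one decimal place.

Flow: 72 L/min ÷ 60 = 1.2 L/s.
Vt = flow × Ti = 1.2 L/s × 0.29 s × 1000 mL/L = 348.0 mL.
R = (PIP − Pplat)/V̇ = (34.5 − 20.0) / 1.2 = 14.5/1.2 = 12.083 cmH2O·s/L.
C = Vt/(Pplat − PEEP) = 348.0 / (20.0 − 10) = 348.0/10.0 = 34.8 mL/cmH2O.
τ = R × C = 12.083 × 0.0348 L/cmH2O = 0.4205 s.
Fraction remaining at end-expiration = e^(−Te/τ) = e^(−0.43/0.4205) = 0.3597 → 35.97%.

36.0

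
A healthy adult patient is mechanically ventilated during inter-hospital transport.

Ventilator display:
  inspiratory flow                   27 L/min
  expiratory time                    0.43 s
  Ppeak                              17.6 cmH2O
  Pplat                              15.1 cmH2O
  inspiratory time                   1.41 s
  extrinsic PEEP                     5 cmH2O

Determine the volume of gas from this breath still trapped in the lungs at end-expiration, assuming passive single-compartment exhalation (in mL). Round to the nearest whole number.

Flow: 27 L/min ÷ 60 = 0.45 L/s.
Vt = flow × Ti = 0.45 L/s × 1.41 s × 1000 mL/L = 634.5 mL.
R = (PIP − Pplat)/V̇ = (17.6 − 15.1) / 0.45 = 2.5/0.45 = 5.556 cmH2O·s/L.
C = Vt/(Pplat − PEEP) = 634.5 / (15.1 − 5) = 634.5/10.1 = 62.822 mL/cmH2O.
τ = R × C = 5.556 × 0.06282 L/cmH2O = 0.349 s.
Fraction remaining = e^(−Te/τ) = e^(−0.43/0.349) = 0.2917.
Trapped volume = 634.5 × 0.2917 = 185.08 mL.

185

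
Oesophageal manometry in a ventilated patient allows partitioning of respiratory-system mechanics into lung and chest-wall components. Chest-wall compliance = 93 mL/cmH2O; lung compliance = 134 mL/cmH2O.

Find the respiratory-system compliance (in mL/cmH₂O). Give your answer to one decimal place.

Lung and chest wall are elastances in series: 1/Crs = 1/CL + 1/Ccw.
1/Crs = 1/134 + 1/93 = 0.01822.
Crs = 54.885 mL/cmH2O.

54.9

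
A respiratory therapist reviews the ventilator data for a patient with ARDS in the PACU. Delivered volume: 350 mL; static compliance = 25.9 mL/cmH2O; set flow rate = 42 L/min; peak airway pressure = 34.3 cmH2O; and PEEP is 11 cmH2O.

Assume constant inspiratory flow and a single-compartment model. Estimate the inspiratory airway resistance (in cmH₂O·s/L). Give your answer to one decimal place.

Flow: 42 L/min ÷ 60 = 0.7 L/s.
Equation of motion (constant flow): PIP = Vt/C + R·V̇ + PEEP.
R·V̇ = PIP − Vt/C − PEEP = 34.3 − 350/25.9 − 11 = 34.3 − 13.514 − 11 = 9.786 cmH2O.
R = 9.786 / 0.7 = 13.98 cmH2O·s/L.

14.0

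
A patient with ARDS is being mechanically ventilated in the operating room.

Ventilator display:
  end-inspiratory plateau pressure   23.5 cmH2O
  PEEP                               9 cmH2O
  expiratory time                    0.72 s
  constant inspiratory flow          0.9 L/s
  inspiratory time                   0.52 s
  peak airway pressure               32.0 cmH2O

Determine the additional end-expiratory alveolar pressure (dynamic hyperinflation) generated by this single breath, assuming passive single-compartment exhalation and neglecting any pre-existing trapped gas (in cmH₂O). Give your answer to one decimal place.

1.4

Vt = flow × Ti = 0.9 L/s × 0.52 s × 1000 mL/L = 468.0 mL.
R = (PIP − Pplat)/V̇ = (32.0 − 23.5) / 0.9 = 8.5/0.9 = 9.444 cmH2O·s/L.
C = Vt/(Pplat − PEEP) = 468.0 / (23.5 − 9) = 468.0/14.5 = 32.276 mL/cmH2O.
τ = R × C = 9.444 × 0.03228 L/cmH2O = 0.3049 s.
Fraction remaining = e^(−Te/τ) = e^(−0.72/0.3049) = 0.09429; trapped volume = 468.0 × 0.09429 = 44.128 mL.
Additional alveolar pressure from trapping ≈ V_trapped / C = 44.128 / 32.276 = 1.367 cmH2O.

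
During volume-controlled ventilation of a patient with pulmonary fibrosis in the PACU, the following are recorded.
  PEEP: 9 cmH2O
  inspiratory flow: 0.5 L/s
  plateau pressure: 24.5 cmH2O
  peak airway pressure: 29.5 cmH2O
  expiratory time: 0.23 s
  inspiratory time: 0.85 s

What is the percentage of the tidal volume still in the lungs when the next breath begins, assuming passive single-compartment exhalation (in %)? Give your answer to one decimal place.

43.2

Vt = flow × Ti = 0.5 L/s × 0.85 s × 1000 mL/L = 425.0 mL.
R = (PIP − Pplat)/V̇ = (29.5 − 24.5) / 0.5 = 5.0/0.5 = 10.0 cmH2O·s/L.
C = Vt/(Pplat − PEEP) = 425.0 / (24.5 − 9) = 425.0/15.5 = 27.419 mL/cmH2O.
τ = R × C = 10.0 × 0.02742 L/cmH2O = 0.2742 s.
Fraction remaining at end-expiration = e^(−Te/τ) = e^(−0.23/0.2742) = 0.4322 → 43.22%.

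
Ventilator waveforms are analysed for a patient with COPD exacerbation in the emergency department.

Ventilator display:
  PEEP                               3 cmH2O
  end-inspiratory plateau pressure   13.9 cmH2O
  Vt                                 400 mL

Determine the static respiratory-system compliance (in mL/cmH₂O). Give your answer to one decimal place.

Cstat = Vt / (Pplat − PEEP) = 400 / (13.9 − 3) = 400 / 10.9 = 36.697 mL/cmH2O.

36.7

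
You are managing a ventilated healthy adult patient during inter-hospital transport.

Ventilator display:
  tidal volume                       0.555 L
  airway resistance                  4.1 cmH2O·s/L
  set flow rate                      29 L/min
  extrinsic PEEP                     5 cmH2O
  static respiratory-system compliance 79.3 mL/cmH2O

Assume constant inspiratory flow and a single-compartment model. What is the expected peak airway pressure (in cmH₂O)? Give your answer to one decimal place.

14.0

Flow: 29 L/min ÷ 60 = 0.4833 L/s.
Equation of motion (constant flow): PIP = Vt/C + R·V̇ + PEEP.
PIP = 555/79.3 + 4.1×0.4833 + 5 = 6.999 + 1.982 + 5 = 13.981 cmH2O.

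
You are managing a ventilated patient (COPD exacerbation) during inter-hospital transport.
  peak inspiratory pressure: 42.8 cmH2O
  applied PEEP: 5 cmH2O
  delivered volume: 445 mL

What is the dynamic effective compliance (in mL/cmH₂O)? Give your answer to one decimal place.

11.8

Dynamic compliance = Vt / (PIP − PEEP) = 445 / (42.8 − 5) = 445 / 37.8 = 11.772 mL/cmH2O.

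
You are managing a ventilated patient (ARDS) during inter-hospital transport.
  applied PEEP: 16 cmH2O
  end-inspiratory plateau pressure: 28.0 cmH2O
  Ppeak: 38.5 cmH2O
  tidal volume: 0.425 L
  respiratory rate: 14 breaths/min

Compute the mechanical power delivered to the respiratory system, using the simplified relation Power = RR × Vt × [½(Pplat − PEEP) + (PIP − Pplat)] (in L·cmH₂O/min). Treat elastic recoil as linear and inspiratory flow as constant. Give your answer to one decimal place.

Per-breath work = Vt × [½(Pplat−PEEP) + (PIP−Pplat)] = 0.425 × [0.5×12.0 + 10.5] = 0.425 × 16.5 = 7.013 L·cmH2O.
Power = 14 × 7.013 = 98.182 L·cmH2O/min.

98.2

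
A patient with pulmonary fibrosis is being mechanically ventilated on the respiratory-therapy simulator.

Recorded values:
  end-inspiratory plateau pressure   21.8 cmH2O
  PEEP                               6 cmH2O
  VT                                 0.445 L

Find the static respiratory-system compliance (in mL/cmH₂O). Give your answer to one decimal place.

28.2

Cstat = Vt / (Pplat − PEEP) = 445 / (21.8 − 6) = 445 / 15.8 = 28.165 mL/cmH2O.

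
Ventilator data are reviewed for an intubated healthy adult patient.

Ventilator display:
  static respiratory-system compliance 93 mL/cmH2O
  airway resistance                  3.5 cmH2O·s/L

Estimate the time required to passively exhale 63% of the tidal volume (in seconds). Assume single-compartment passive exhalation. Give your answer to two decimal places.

0.32

τ = R × C = 3.5 × 93 mL/cmH2O = 3.5 × 0.093 L/cmH2O = 0.3255 s.
Exhaled fraction f = 1 − e^(−t/τ) → t = −τ·ln(1 − f) = −0.3255·ln(0.37) = 0.3236 s.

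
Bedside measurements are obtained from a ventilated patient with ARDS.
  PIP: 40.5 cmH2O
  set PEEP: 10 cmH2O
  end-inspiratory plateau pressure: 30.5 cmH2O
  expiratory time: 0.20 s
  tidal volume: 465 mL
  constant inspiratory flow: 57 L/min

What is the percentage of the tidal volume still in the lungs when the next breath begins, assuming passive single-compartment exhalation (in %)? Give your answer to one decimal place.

43.3

Flow: 57 L/min ÷ 60 = 0.95 L/s.
R = (PIP − Pplat)/V̇ = (40.5 − 30.5) / 0.95 = 10.0/0.95 = 10.526 cmH2O·s/L.
C = Vt/(Pplat − PEEP) = 465.0 / (30.5 − 10) = 465.0/20.5 = 22.683 mL/cmH2O.
τ = R × C = 10.526 × 0.02268 L/cmH2O = 0.2387 s.
Fraction remaining at end-expiration = e^(−Te/τ) = e^(−0.20/0.2387) = 0.4326 → 43.26%.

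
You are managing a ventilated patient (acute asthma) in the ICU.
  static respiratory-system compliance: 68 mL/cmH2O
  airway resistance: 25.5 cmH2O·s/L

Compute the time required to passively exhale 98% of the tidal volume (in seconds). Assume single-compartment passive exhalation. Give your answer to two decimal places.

τ = R × C = 25.5 × 68 mL/cmH2O = 25.5 × 0.068 L/cmH2O = 1.734 s.
Exhaled fraction f = 1 − e^(−t/τ) → t = −τ·ln(1 − f) = −1.734·ln(0.02) = 6.783 s.

6.78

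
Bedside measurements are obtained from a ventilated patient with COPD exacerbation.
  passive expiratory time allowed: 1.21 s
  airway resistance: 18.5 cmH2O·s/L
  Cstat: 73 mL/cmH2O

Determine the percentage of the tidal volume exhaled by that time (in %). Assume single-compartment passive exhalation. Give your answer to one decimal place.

τ = R × C = 18.5 × 73 mL/cmH2O = 18.5 × 0.073 L/cmH2O = 1.351 s.
Passive exhalation: V(t)/V₀ = e^(−t/τ) = e^(−1.21/1.351) = 0.4083.
Fraction exhaled = 1 − 0.4083 = 0.5917 → 59.17%.

59.2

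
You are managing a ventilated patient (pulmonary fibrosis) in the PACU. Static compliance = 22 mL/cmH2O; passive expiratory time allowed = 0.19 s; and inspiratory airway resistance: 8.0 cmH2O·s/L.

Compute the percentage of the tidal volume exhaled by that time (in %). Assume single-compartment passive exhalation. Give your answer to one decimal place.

τ = R × C = 8.0 × 22 mL/cmH2O = 8.0 × 0.022 L/cmH2O = 0.176 s.
Passive exhalation: V(t)/V₀ = e^(−t/τ) = e^(−0.19/0.176) = 0.3397.
Fraction exhaled = 1 − 0.3397 = 0.6603 → 66.03%.

66.0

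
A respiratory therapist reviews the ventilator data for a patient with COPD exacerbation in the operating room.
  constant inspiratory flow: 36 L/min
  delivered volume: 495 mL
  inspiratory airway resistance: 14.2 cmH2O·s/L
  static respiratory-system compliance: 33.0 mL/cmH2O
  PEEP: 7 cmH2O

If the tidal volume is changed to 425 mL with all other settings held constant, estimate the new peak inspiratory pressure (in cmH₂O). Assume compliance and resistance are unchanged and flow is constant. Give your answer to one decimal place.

Flow: 36 L/min ÷ 60 = 0.6 L/s.
PIP = Vt/C + R·V̇ + PEEP (constant-flow equation of motion).
Only the elastic term changes: ΔPIP = ΔVt / C = (425 − 495) / 33.0 = -2.121 cmH2O.
Original PIP = 495/33.0 + 14.2×0.6 + 7 = 30.52 cmH2O; new PIP = 30.52 + (-2.121) = 28.399 cmH2O.

28.4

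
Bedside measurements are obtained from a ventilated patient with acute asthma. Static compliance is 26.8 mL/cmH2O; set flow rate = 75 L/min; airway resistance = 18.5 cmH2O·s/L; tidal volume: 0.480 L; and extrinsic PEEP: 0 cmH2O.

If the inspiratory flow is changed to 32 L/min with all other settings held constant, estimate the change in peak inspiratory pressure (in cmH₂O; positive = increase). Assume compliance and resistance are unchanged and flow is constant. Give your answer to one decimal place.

-13.3

Flow: 75 L/min ÷ 60 = 1.25 L/s.
New flow: 32 L/min ÷ 60 = 0.5333 L/s.
PIP = Vt/C + R·V̇ + PEEP (constant-flow equation of motion).
Only the resistive term changes: ΔPIP = R × ΔV̇ = 18.5 × (0.5333 − 1.25) = 18.5 × -0.7167 = -13.259 cmH2O.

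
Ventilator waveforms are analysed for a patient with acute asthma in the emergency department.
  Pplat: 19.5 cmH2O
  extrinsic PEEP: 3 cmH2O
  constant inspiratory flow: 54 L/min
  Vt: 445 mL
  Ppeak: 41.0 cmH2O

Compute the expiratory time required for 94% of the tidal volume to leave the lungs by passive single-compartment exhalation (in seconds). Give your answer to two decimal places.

Flow: 54 L/min ÷ 60 = 0.9 L/s.
R = (PIP − Pplat)/V̇ = (41.0 − 19.5) / 0.9 = 21.5/0.9 = 23.889 cmH2O·s/L.
C = Vt/(Pplat − PEEP) = 445.0 / (19.5 − 3) = 445.0/16.5 = 26.97 mL/cmH2O.
τ = R × C = 23.889 × 0.02697 L/cmH2O = 0.6443 s.
t = −τ·ln(1 − 0.94) = −0.6443·ln(0.06) = 1.813 s.

1.81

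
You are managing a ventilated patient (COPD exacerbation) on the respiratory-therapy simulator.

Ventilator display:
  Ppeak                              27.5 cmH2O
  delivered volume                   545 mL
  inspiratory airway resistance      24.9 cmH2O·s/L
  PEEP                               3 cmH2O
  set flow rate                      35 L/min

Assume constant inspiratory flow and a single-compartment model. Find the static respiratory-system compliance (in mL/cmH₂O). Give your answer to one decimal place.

Flow: 35 L/min ÷ 60 = 0.5833 L/s.
Equation of motion (constant flow): PIP = Vt/C + R·V̇ + PEEP.
Vt/C = PIP − R·V̇ − PEEP = 27.5 − 24.9×0.5833 − 3 = 27.5 − 14.524 − 3 = 9.976 cmH2O.
C = Vt / 9.976 = 545 / 9.976 = 54.631 mL/cmH2O.

54.6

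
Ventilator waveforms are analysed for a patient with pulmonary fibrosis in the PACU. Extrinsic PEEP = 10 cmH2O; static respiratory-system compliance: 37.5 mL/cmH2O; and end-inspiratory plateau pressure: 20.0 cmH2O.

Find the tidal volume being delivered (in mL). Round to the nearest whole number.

Vt = Cstat × (Pplat − PEEP) = 37.5 × (20.0 − 10) = 37.5 × 10.0 = 375.0 mL.

375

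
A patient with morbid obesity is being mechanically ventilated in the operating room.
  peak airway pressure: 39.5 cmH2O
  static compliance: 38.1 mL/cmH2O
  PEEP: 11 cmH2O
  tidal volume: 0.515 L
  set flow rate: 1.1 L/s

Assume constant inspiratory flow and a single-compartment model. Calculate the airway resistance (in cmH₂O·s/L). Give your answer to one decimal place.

Equation of motion (constant flow): PIP = Vt/C + R·V̇ + PEEP.
R·V̇ = PIP − Vt/C − PEEP = 39.5 − 515/38.1 − 11 = 39.5 − 13.517 − 11 = 14.983 cmH2O.
R = 14.983 / 1.1 = 13.621 cmH2O·s/L.

13.6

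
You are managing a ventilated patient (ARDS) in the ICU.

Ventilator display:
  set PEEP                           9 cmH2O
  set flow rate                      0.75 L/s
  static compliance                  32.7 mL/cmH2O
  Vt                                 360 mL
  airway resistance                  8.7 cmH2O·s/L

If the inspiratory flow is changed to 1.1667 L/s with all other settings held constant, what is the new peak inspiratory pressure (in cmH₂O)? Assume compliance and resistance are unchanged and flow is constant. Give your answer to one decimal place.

PIP = Vt/C + R·V̇ + PEEP (constant-flow equation of motion).
Only the resistive term changes: ΔPIP = R × ΔV̇ = 8.7 × (1.1667 − 0.75) = 8.7 × 0.4167 = 3.625 cmH2O.
Original PIP = 360/32.7 + 8.7×0.75 + 9 = 26.534 cmH2O; new PIP = 26.534 + (3.625) = 30.159 cmH2O.

30.2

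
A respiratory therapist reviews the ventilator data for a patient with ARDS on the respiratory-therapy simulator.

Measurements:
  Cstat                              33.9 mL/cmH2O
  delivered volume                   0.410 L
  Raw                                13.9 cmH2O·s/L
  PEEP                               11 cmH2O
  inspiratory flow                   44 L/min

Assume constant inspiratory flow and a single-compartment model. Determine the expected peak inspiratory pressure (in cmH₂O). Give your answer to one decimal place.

Flow: 44 L/min ÷ 60 = 0.7333 L/s.
Equation of motion (constant flow): PIP = Vt/C + R·V̇ + PEEP.
PIP = 410/33.9 + 13.9×0.7333 + 11 = 12.094 + 10.193 + 11 = 33.287 cmH2O.

33.3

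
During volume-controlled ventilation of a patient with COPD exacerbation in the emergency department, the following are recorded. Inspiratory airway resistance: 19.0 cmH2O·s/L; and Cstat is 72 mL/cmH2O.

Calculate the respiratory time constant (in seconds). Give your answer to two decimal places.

τ = R × C = 19.0 × 72 mL/cmH2O = 19.0 × 0.072 L/cmH2O = 1.368 s.

1.37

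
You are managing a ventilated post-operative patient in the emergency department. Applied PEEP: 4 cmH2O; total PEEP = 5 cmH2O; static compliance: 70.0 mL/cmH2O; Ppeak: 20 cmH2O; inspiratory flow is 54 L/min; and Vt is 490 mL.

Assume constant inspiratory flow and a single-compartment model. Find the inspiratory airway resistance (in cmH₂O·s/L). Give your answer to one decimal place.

8.9

Flow: 54 L/min ÷ 60 = 0.9 L/s.
Total PEEP = 5 cmH2O (set 4 + intrinsic 1); this is the baseline alveolar pressure.
Equation of motion (constant flow): PIP = Vt/C + R·V̇ + PEEP.
R·V̇ = PIP − Vt/C − PEEP = 20 − 490/70.0 − 5 = 20 − 7.0 − 5 = 8.0 cmH2O.
R = 8.0 / 0.9 = 8.889 cmH2O·s/L.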